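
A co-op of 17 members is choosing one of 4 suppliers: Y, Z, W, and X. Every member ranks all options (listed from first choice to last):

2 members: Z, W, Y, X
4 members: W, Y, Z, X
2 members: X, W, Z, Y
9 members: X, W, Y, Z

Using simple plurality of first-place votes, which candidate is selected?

X

First-place votes: Y 0, Z 2, W 4, X 11.
X has the most first-place votes.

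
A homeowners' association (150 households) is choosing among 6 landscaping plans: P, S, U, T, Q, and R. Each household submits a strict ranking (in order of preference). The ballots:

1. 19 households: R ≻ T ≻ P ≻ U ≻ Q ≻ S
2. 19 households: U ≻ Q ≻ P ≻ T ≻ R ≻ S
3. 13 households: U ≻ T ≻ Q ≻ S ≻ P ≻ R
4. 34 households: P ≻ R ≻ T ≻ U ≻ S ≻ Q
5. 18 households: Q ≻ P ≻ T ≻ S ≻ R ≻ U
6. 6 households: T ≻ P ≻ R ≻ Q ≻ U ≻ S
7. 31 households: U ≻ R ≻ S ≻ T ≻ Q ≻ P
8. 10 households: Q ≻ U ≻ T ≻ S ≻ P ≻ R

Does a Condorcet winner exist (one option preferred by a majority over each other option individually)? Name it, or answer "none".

Checking pairwise contests:
T beats P 79–71.
P beats S 96–54.
P beats U 77–73.
R beats T 84–66.
U beats Q 116–34.
P beats R 100–50.
Every option loses at least one head-to-head, so there is no Condorcet winner.

none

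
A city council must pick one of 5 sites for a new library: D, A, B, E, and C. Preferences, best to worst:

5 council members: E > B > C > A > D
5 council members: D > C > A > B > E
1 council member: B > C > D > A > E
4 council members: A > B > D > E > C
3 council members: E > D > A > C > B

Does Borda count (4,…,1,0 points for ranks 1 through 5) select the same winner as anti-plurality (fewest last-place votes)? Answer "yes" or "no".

no

Borda — scores: D 39, A 38, B 36, E 36, C 31. Winner: D.
Anti-plurality — last-place votes: D 5, A 0, B 3, E 6, C 4. Winner: A.
The two methods disagree.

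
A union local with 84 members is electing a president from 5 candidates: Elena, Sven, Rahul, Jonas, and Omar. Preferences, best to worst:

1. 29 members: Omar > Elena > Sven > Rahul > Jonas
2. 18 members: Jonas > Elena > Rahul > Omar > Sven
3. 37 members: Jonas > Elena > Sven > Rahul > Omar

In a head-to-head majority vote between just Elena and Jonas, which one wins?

Voters preferring Elena to Jonas: 29; preferring Jonas to Elena: 55.
Jonas wins the head-to-head.

Jonas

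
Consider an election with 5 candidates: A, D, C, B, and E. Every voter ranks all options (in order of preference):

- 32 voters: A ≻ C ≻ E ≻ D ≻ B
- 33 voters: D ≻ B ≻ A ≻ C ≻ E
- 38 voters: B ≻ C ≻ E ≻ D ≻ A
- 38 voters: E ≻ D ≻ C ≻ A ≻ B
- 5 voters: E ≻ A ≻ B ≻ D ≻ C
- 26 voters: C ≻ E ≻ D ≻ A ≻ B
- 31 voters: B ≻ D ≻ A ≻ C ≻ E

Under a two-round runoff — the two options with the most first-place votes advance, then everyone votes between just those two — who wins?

Round 1 first-place votes: A 32, D 33, C 26, B 69, E 43.
B and E advance.
Runoff: B is preferred to E by 102 voters; E by 101.
B wins the runoff.

B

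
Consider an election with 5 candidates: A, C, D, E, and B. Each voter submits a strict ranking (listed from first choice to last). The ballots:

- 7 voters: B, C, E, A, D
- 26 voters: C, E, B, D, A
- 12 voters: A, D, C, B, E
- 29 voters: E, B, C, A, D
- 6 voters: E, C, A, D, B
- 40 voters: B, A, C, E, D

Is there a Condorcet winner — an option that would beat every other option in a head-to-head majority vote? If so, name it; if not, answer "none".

Checking pairwise contests:
C beats A 68–52.
B beats C 76–44.
A beats D 94–26.
C beats E 85–35.
E beats B 61–59.
Every option loses at least one head-to-head, so there is no Condorcet winner.

none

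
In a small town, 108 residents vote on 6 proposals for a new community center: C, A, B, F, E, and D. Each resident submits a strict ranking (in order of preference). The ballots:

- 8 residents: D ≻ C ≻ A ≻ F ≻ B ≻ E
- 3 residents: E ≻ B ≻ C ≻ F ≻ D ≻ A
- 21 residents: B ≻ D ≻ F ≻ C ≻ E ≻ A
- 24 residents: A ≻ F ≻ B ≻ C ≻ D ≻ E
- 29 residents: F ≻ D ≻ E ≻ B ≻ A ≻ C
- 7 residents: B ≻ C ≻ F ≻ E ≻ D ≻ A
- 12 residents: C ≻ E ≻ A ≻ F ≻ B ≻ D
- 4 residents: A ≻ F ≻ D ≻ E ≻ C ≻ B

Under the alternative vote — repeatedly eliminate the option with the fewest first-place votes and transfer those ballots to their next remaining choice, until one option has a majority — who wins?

Round 1: C 12, A 28, B 28, F 29, E 3, D 8. Eliminate E.
Round 2: C 12, A 28, B 31, F 29, D 8. Eliminate D.
Round 3: C 20, A 28, B 31, F 29. Eliminate C.
Round 4: A 48, B 31, F 29. Eliminate F.
Round 5: A 48, B 60. B has a majority.

B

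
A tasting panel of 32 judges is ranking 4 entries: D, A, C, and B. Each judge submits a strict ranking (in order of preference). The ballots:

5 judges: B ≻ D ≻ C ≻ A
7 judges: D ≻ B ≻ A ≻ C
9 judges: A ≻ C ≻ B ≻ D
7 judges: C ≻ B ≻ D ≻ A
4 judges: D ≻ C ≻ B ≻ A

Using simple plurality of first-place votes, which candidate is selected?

First-place votes: D 11, A 9, C 7, B 5.
D has the most first-place votes.

D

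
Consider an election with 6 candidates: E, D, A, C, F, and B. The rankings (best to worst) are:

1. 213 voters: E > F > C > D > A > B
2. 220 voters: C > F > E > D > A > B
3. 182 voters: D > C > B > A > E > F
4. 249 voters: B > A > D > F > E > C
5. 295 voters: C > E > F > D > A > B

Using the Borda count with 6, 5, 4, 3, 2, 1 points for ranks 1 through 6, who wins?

E: 213·6 + 220·4 + 182·2 + 249·2 + 295·5 = 4495
D: 213·3 + 220·3 + 182·6 + 249·4 + 295·3 = 4272
A: 213·2 + 220·2 + 182·3 + 249·5 + 295·2 = 3247
C: 213·4 + 220·6 + 182·5 + 249·1 + 295·6 = 5101
F: 213·5 + 220·5 + 182·1 + 249·3 + 295·4 = 4274
B: 213·1 + 220·1 + 182·4 + 249·6 + 295·1 = 2950
C has the highest Borda score (5101).

C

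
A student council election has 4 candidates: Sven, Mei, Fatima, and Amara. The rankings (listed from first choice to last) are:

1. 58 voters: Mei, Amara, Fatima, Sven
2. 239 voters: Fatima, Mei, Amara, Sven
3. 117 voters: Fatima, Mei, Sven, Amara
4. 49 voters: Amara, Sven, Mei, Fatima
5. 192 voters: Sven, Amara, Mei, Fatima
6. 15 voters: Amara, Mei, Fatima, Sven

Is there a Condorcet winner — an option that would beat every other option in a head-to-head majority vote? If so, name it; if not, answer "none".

Fatima vs Sven: 429–241 for Fatima.
Fatima vs Mei: 356–314 for Fatima.
Fatima vs Amara: 356–314 for Fatima.
Fatima beats every other option head-to-head.

Fatima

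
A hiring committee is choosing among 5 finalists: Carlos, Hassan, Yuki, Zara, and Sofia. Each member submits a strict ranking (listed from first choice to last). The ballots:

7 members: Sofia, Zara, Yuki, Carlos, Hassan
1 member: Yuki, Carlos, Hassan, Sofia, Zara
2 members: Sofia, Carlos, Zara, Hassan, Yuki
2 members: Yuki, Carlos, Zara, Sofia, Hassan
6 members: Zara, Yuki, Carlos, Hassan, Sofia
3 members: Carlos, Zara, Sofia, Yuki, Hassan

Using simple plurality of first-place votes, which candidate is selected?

Sofia

First-place votes: Carlos 3, Hassan 0, Yuki 3, Zara 6, Sofia 9.
Sofia has the most first-place votes.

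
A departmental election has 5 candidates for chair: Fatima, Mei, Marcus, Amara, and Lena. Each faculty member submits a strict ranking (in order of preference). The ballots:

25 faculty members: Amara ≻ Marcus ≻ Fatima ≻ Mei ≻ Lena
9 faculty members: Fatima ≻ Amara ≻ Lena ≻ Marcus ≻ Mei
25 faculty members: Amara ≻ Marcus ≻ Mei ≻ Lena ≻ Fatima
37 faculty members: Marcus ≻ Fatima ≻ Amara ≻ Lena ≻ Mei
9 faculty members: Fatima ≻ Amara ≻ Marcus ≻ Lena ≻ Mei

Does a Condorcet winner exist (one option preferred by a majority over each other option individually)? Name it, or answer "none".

none

Checking pairwise contests:
Marcus beats Fatima 87–18.
Fatima beats Mei 80–25.
Amara beats Marcus 68–37.
Fatima beats Amara 55–50.
Fatima beats Lena 80–25.
Every option loses at least one head-to-head, so there is no Condorcet winner.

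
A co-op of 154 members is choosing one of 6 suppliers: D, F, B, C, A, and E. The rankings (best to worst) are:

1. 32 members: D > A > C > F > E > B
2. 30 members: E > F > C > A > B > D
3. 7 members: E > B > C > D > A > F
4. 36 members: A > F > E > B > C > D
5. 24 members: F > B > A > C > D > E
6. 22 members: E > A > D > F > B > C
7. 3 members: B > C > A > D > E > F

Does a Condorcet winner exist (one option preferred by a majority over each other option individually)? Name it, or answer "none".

A vs D: 115–39 for A.
A vs F: 100–54 for A.
A vs B: 120–34 for A.
A vs C: 114–40 for A.
A vs E: 95–59 for A.
A beats every other option head-to-head.

A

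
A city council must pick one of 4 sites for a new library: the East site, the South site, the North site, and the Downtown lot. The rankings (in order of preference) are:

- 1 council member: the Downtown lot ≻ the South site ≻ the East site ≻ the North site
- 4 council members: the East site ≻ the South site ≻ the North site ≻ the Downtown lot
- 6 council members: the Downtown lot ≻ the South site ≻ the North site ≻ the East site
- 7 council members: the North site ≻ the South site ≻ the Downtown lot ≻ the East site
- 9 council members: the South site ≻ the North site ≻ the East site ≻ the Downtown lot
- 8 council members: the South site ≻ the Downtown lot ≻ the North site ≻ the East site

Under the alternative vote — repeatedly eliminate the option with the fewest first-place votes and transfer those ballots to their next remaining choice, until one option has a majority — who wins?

the South site

Round 1: the East site 4, the South site 17, the North site 7, the Downtown lot 7. Eliminate the East site.
Round 2: the South site 21, the North site 7, the Downtown lot 7. The South site has a majority.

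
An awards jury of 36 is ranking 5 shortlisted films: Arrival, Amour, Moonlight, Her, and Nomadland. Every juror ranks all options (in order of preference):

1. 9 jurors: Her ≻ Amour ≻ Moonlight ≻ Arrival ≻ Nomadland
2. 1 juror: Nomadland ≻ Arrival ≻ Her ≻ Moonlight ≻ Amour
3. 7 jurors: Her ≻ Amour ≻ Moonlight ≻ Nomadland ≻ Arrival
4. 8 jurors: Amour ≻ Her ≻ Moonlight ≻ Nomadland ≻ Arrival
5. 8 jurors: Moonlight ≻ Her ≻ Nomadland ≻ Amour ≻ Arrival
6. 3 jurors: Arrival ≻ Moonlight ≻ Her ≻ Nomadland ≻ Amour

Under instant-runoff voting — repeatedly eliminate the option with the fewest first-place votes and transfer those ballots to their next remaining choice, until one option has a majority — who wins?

Her

Round 1: Arrival 3, Amour 8, Moonlight 8, Her 16, Nomadland 1. Eliminate Nomadland.
Round 2: Arrival 4, Amour 8, Moonlight 8, Her 16. Eliminate Arrival.
Round 3: Amour 8, Moonlight 11, Her 17. Eliminate Amour.
Round 4: Moonlight 11, Her 25. Her has a majority.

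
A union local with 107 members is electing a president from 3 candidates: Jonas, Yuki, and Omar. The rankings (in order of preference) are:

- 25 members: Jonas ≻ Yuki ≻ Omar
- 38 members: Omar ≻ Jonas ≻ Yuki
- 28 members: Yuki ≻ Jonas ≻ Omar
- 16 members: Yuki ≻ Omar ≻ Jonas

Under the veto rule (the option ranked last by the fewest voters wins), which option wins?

Jonas

Last-place votes: Jonas 16, Yuki 38, Omar 53.
Jonas is ranked last by the fewest voters, so Jonas wins.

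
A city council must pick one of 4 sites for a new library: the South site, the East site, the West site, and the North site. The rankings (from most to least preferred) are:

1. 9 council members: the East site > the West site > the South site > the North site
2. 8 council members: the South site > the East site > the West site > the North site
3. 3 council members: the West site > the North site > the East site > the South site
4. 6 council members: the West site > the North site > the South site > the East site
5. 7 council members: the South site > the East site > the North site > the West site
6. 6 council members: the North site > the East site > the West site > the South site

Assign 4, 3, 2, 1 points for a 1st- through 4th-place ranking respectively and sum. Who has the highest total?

the South site: 9·2 + 8·4 + 3·1 + 6·2 + 7·4 + 6·1 = 99
the East site: 9·4 + 8·3 + 3·2 + 6·1 + 7·3 + 6·3 = 111
the West site: 9·3 + 8·2 + 3·4 + 6·4 + 7·1 + 6·2 = 98
the North site: 9·1 + 8·1 + 3·3 + 6·3 + 7·2 + 6·4 = 82
the East site has the highest Borda score (111).

the East site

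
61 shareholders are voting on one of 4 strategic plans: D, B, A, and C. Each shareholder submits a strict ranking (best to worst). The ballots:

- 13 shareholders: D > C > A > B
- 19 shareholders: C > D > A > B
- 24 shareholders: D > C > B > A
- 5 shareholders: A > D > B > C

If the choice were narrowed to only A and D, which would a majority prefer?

D

Voters preferring A to D: 5; preferring D to A: 56.
D wins the head-to-head.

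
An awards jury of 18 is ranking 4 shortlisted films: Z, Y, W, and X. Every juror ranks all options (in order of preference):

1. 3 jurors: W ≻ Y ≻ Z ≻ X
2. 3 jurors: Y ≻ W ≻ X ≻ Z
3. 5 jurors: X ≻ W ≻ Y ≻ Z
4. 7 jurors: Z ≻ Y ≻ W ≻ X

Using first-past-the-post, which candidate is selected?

Z

First-place votes: Z 7, Y 3, W 3, X 5.
Z has the most first-place votes.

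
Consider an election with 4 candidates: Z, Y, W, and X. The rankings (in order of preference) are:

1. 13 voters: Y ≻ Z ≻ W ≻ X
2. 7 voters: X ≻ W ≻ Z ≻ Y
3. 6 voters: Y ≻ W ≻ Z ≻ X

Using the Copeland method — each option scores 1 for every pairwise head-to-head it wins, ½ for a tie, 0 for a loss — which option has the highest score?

Z: beats X; ties W; loses to Y → score 1.5.
Y: beats Z, W, and X → score 3.
W: beats X; ties Z; loses to Y → score 1.5.
X: loses to Z, Y, and W → score 0.
Y has the best pairwise record.

Y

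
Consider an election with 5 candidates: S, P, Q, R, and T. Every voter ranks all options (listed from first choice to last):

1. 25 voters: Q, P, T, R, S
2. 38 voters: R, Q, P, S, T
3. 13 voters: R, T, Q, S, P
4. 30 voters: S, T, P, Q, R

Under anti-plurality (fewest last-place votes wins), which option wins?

Last-place votes: S 25, P 13, Q 0, R 30, T 38.
Q is ranked last by the fewest voters, so Q wins.

Q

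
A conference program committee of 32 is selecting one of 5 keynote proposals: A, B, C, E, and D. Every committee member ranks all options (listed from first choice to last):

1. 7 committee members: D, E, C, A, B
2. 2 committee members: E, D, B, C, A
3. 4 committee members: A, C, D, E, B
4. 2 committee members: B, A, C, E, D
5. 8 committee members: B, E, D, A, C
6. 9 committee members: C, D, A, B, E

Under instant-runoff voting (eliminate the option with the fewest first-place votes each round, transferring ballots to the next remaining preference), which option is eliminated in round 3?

D

Round 1: A 4, B 10, C 9, E 2, D 7. Eliminate E.
Round 2: A 4, B 10, C 9, D 9. Eliminate A.
Round 3: B 10, C 13, D 9. Eliminate D.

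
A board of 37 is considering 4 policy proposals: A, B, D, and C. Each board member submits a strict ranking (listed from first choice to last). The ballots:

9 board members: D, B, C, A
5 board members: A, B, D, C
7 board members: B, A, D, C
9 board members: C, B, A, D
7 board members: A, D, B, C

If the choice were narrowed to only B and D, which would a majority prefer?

Voters preferring B to D: 21; preferring D to B: 16.
B wins the head-to-head.

B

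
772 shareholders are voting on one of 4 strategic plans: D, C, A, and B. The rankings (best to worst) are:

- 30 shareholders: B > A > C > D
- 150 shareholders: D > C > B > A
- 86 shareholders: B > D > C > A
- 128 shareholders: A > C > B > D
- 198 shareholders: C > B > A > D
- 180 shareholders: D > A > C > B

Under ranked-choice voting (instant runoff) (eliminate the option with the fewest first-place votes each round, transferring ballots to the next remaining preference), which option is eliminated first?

B

Round 1: D 330, C 198, A 128, B 116. Eliminate B.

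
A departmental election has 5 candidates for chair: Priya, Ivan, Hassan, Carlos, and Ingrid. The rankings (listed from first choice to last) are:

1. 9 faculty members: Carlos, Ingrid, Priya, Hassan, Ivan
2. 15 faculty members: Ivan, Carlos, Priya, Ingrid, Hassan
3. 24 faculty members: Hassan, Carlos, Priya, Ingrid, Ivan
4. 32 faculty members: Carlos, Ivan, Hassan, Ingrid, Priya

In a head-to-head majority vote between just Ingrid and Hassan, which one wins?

Voters preferring Ingrid to Hassan: 24; preferring Hassan to Ingrid: 56.
Hassan wins the head-to-head.

Hassan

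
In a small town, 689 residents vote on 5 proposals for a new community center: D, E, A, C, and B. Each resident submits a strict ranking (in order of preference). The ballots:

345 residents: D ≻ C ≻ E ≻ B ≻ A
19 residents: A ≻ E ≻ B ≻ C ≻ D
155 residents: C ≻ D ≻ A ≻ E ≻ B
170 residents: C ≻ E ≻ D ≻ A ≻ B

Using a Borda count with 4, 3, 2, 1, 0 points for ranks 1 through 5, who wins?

C

D: 345·4 + 19·0 + 155·3 + 170·2 = 2185
E: 345·2 + 19·3 + 155·1 + 170·3 = 1412
A: 345·0 + 19·4 + 155·2 + 170·1 = 556
C: 345·3 + 19·1 + 155·4 + 170·4 = 2354
B: 345·1 + 19·2 + 155·0 + 170·0 = 383
C has the highest Borda score (2354).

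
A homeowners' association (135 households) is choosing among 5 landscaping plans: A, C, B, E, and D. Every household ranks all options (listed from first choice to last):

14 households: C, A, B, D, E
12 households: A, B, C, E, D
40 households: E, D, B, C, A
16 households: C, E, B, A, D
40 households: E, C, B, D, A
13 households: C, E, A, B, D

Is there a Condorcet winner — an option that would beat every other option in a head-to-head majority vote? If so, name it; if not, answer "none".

E

E vs A: 109–26 for E.
E vs C: 80–55 for E.
E vs B: 109–26 for E.
E vs D: 121–14 for E.
E beats every other option head-to-head.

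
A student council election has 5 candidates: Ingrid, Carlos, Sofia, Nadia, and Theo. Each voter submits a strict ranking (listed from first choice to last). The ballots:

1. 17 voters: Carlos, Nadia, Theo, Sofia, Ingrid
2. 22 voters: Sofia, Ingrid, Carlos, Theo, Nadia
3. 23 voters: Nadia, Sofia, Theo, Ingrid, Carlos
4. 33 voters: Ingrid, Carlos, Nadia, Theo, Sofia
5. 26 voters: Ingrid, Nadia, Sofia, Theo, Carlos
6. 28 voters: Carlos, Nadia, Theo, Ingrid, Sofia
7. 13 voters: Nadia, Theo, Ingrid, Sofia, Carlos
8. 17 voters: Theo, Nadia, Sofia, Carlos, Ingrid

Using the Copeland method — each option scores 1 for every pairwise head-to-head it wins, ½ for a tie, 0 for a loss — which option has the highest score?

Ingrid: beats Carlos and Sofia; loses to Nadia and Theo → score 2.
Carlos: beats Nadia and Theo; loses to Ingrid and Sofia → score 2.
Sofia: beats Carlos; loses to Ingrid, Nadia, and Theo → score 1.
Nadia: beats Ingrid, Sofia, and Theo; loses to Carlos → score 3.
Theo: beats Ingrid and Sofia; loses to Carlos and Nadia → score 2.
Nadia has the best pairwise record.

Nadia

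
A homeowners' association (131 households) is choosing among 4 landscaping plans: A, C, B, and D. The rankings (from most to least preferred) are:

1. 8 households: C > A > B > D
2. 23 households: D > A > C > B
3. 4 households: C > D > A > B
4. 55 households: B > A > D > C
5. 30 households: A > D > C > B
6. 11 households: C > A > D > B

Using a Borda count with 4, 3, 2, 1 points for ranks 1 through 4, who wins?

A

A: 8·3 + 23·3 + 4·2 + 55·3 + 30·4 + 11·3 = 419
C: 8·4 + 23·2 + 4·4 + 55·1 + 30·2 + 11·4 = 253
B: 8·2 + 23·1 + 4·1 + 55·4 + 30·1 + 11·1 = 304
D: 8·1 + 23·4 + 4·3 + 55·2 + 30·3 + 11·2 = 334
A has the highest Borda score (419).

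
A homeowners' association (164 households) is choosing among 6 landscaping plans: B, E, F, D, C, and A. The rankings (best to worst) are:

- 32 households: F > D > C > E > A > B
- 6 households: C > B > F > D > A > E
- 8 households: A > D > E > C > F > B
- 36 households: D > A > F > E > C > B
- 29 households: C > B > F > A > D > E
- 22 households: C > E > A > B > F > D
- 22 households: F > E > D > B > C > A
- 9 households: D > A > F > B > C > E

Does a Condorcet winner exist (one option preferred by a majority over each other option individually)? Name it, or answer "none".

F

F vs B: 107–57 for F.
F vs E: 134–30 for F.
F vs D: 111–53 for F.
F vs C: 99–65 for F.
F vs A: 89–75 for F.
F beats every other option head-to-head.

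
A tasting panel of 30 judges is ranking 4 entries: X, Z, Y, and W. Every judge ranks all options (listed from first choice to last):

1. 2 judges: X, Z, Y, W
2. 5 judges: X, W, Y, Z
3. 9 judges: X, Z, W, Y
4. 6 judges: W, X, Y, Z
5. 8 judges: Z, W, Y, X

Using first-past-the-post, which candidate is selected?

X

First-place votes: X 16, Z 8, Y 0, W 6.
X has the most first-place votes.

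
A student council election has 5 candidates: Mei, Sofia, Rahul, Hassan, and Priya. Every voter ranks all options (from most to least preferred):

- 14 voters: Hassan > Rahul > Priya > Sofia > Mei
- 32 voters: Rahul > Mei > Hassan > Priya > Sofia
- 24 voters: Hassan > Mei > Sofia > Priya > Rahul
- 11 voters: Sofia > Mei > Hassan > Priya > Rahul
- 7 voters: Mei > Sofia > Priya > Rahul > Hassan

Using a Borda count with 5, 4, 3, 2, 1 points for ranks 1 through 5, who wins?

Hassan

Mei: 14·1 + 32·4 + 24·4 + 11·4 + 7·5 = 317
Sofia: 14·2 + 32·1 + 24·3 + 11·5 + 7·4 = 215
Rahul: 14·4 + 32·5 + 24·1 + 11·1 + 7·2 = 265
Hassan: 14·5 + 32·3 + 24·5 + 11·3 + 7·1 = 326
Priya: 14·3 + 32·2 + 24·2 + 11·2 + 7·3 = 197
Hassan has the highest Borda score (326).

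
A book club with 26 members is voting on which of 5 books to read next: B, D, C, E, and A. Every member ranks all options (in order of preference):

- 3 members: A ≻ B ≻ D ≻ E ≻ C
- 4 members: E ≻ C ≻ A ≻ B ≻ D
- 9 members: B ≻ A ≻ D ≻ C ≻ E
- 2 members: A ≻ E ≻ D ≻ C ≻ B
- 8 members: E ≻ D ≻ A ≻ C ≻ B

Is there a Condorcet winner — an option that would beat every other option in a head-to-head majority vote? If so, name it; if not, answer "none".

A vs B: 17–9 for A.
A vs D: 18–8 for A.
A vs C: 22–4 for A.
A vs E: 14–12 for A.
A beats every other option head-to-head.

A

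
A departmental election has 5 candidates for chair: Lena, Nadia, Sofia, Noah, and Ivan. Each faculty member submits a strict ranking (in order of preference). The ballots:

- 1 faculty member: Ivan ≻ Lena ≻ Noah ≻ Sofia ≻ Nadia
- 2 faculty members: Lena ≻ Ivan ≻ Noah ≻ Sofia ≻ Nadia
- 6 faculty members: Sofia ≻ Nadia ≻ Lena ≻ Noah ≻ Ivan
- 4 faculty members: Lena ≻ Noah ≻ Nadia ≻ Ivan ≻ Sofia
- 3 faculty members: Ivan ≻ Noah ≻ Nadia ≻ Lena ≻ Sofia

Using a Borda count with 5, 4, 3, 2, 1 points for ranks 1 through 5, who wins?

Lena: 1·4 + 2·5 + 6·3 + 4·5 + 3·2 = 58
Nadia: 1·1 + 2·1 + 6·4 + 4·3 + 3·3 = 48
Sofia: 1·2 + 2·2 + 6·5 + 4·1 + 3·1 = 43
Noah: 1·3 + 2·3 + 6·2 + 4·4 + 3·4 = 49
Ivan: 1·5 + 2·4 + 6·1 + 4·2 + 3·5 = 42
Lena has the highest Borda score (58).

Lena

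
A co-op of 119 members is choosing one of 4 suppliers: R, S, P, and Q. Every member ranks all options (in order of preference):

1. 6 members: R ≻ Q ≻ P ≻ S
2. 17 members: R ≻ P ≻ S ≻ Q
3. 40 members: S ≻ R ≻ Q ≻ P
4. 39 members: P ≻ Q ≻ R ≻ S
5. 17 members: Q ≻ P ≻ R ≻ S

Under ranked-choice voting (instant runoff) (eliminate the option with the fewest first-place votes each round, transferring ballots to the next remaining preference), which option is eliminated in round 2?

R

Round 1: R 23, S 40, P 39, Q 17. Eliminate Q.
Round 2: R 23, S 40, P 56. Eliminate R.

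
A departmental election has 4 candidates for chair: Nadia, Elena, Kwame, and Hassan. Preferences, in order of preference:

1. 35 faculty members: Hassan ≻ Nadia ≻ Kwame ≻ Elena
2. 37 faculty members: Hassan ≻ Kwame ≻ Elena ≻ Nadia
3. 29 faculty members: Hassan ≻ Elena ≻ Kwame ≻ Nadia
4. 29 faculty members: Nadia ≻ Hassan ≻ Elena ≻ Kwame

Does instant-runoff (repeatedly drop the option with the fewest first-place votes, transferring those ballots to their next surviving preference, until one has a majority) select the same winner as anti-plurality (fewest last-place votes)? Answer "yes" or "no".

Instant-runoff — R1 Nadia 29, Elena 0, Kwame 0, Hassan 101 (Hassan winner). Winner: Hassan.
Anti-plurality — last-place votes: Nadia 66, Elena 35, Kwame 29, Hassan 0. Winner: Hassan.
The two methods agree.

yes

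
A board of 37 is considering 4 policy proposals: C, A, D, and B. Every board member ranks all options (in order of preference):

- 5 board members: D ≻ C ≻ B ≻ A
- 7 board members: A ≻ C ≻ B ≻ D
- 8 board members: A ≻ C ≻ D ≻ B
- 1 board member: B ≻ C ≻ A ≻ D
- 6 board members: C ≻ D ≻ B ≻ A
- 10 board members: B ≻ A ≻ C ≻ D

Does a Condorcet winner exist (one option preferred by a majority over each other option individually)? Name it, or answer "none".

none

Checking pairwise contests:
A beats C 25–12.
B beats A 22–15.
C beats D 32–5.
C beats B 26–11.
Every option loses at least one head-to-head, so there is no Condorcet winner.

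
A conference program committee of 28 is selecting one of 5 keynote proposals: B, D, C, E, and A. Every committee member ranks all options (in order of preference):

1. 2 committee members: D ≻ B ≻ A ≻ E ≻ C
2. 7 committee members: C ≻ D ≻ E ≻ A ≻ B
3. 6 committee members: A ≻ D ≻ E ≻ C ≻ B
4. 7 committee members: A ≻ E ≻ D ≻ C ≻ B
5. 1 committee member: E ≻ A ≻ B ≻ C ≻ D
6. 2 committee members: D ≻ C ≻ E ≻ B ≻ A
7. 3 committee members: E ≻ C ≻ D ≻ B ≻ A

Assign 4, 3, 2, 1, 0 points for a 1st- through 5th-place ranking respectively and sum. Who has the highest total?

D

B: 2·3 + 7·0 + 6·0 + 7·0 + 1·2 + 2·1 + 3·1 = 13
D: 2·4 + 7·3 + 6·3 + 7·2 + 1·0 + 2·4 + 3·2 = 75
C: 2·0 + 7·4 + 6·1 + 7·1 + 1·1 + 2·3 + 3·3 = 57
E: 2·1 + 7·2 + 6·2 + 7·3 + 1·4 + 2·2 + 3·4 = 69
A: 2·2 + 7·1 + 6·4 + 7·4 + 1·3 + 2·0 + 3·0 = 66
D has the highest Borda score (75).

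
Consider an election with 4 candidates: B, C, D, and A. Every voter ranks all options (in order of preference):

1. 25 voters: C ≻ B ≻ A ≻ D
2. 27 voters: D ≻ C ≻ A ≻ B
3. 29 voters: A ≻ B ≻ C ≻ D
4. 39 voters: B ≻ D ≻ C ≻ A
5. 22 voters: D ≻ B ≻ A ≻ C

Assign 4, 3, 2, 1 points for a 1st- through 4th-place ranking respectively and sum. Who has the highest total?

B: 25·3 + 27·1 + 29·3 + 39·4 + 22·3 = 411
C: 25·4 + 27·3 + 29·2 + 39·2 + 22·1 = 339
D: 25·1 + 27·4 + 29·1 + 39·3 + 22·4 = 367
A: 25·2 + 27·2 + 29·4 + 39·1 + 22·2 = 303
B has the highest Borda score (411).

B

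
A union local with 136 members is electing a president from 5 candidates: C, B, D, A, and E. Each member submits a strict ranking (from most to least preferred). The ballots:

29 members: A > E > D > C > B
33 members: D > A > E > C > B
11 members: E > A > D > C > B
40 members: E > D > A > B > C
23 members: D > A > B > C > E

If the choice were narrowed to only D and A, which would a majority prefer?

Voters preferring D to A: 96; preferring A to D: 40.
D wins the head-to-head.

D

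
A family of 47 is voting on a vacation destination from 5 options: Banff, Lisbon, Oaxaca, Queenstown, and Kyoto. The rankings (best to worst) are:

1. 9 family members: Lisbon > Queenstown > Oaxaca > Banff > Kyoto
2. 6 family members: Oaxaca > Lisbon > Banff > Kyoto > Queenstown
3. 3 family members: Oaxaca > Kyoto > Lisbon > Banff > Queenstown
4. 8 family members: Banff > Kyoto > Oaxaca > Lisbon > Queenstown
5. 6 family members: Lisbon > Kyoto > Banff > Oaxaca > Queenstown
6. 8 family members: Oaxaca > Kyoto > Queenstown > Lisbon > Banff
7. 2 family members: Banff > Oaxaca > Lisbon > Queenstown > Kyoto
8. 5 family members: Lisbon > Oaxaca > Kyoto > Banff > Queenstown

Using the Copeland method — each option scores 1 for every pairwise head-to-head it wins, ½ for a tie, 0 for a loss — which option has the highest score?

Oaxaca

Banff: beats Queenstown and Kyoto; loses to Lisbon and Oaxaca → score 2.
Lisbon: beats Banff, Queenstown, and Kyoto; loses to Oaxaca → score 3.
Oaxaca: beats Banff, Lisbon, Queenstown, and Kyoto → score 4.
Queenstown: loses to Banff, Lisbon, Oaxaca, and Kyoto → score 0.
Kyoto: beats Queenstown; loses to Banff, Lisbon, and Oaxaca → score 1.
Oaxaca has the best pairwise record.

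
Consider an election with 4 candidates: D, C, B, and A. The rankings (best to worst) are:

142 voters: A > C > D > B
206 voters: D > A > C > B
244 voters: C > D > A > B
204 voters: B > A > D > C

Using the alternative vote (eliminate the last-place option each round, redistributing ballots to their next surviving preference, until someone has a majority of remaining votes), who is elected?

Round 1: D 206, C 244, B 204, A 142. Eliminate A.
Round 2: D 206, C 386, B 204. Eliminate B.
Round 3: D 410, C 386. D has a majority.

D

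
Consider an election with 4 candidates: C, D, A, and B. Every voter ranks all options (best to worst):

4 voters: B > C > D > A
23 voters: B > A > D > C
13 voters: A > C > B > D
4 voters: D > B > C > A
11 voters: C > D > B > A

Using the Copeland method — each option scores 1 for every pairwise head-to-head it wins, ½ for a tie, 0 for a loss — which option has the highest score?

C: beats D; loses to A and B → score 1.
D: loses to C, A, and B → score 0.
A: beats C and D; loses to B → score 2.
B: beats C, D, and A → score 3.
B has the best pairwise record.

B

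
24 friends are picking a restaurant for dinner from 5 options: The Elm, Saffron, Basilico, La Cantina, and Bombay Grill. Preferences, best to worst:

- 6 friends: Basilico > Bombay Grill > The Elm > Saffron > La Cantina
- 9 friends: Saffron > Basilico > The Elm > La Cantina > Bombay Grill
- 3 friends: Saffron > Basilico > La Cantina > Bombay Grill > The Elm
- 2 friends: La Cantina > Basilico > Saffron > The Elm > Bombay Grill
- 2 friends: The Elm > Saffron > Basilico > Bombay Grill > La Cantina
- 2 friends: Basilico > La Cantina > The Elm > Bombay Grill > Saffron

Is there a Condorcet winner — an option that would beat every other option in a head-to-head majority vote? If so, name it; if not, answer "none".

Saffron

Saffron vs The Elm: 14–10 for Saffron.
Saffron vs Basilico: 14–10 for Saffron.
Saffron vs La Cantina: 20–4 for Saffron.
Saffron vs Bombay Grill: 16–8 for Saffron.
Saffron beats every other option head-to-head.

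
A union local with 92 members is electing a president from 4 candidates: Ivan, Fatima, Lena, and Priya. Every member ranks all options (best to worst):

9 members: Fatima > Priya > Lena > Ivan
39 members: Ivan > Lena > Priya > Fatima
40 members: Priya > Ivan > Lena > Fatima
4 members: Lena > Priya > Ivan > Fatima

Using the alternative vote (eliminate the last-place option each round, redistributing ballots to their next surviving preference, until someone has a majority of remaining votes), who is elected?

Priya

Round 1: Ivan 39, Fatima 9, Lena 4, Priya 40. Eliminate Lena.
Round 2: Ivan 39, Fatima 9, Priya 44. Eliminate Fatima.
Round 3: Ivan 39, Priya 53. Priya has a majority.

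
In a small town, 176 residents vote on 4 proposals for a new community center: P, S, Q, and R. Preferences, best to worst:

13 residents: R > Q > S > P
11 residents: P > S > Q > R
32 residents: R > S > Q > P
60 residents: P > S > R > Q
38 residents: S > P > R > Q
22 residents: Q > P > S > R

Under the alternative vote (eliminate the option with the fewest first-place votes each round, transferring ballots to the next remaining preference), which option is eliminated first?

Round 1: P 71, S 38, Q 22, R 45. Eliminate Q.

Q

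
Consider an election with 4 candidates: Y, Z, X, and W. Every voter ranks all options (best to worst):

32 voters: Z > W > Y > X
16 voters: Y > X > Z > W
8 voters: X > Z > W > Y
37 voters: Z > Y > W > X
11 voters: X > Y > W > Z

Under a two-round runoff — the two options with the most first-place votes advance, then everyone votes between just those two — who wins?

Z

Round 1 first-place votes: Y 16, Z 69, X 19, W 0.
Z and X advance.
Runoff: Z is preferred to X by 69 voters; X by 35.
Z wins the runoff.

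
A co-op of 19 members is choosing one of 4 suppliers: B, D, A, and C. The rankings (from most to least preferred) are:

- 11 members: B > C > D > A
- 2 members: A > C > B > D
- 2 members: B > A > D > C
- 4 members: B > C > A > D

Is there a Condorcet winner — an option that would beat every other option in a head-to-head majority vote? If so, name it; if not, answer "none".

B vs D: 19–0 for B.
B vs A: 17–2 for B.
B vs C: 17–2 for B.
B beats every other option head-to-head.

B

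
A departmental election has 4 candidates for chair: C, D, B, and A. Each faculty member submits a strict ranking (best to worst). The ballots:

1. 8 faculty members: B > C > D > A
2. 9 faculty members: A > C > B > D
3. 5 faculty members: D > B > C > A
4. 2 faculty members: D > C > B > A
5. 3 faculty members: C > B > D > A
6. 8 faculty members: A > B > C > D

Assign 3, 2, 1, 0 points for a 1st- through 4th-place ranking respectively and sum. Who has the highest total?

C: 8·2 + 9·2 + 5·1 + 2·2 + 3·3 + 8·1 = 60
D: 8·1 + 9·0 + 5·3 + 2·3 + 3·1 + 8·0 = 32
B: 8·3 + 9·1 + 5·2 + 2·1 + 3·2 + 8·2 = 67
A: 8·0 + 9·3 + 5·0 + 2·0 + 3·0 + 8·3 = 51
B has the highest Borda score (67).

B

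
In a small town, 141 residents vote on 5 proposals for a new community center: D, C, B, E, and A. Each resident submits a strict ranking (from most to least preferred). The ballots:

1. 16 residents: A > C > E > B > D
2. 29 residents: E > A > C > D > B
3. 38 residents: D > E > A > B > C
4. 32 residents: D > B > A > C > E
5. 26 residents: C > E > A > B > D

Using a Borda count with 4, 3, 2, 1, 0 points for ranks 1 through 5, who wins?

D: 16·0 + 29·1 + 38·4 + 32·4 + 26·0 = 309
C: 16·3 + 29·2 + 38·0 + 32·1 + 26·4 = 242
B: 16·1 + 29·0 + 38·1 + 32·3 + 26·1 = 176
E: 16·2 + 29·4 + 38·3 + 32·0 + 26·3 = 340
A: 16·4 + 29·3 + 38·2 + 32·2 + 26·2 = 343
A has the highest Borda score (343).

A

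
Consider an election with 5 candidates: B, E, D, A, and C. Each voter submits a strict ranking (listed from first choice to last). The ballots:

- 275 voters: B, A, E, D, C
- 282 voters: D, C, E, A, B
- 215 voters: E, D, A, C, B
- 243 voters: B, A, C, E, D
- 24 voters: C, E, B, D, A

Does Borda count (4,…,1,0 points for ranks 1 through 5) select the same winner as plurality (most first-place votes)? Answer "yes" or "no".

Borda — scores: B 2120, E 2289, D 2072, A 2266, C 1643. Winner: E.
Plurality — first-place votes: B 518, E 215, D 282, A 0, C 24. Winner: B.
The two methods disagree.

no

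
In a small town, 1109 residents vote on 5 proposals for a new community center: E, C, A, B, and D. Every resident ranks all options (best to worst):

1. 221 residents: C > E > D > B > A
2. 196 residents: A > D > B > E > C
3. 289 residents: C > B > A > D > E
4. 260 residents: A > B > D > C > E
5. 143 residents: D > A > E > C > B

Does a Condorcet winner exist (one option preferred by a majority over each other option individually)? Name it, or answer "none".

A

A vs E: 888–221 for A.
A vs C: 599–510 for A.
A vs B: 599–510 for A.
A vs D: 745–364 for A.
A beats every other option head-to-head.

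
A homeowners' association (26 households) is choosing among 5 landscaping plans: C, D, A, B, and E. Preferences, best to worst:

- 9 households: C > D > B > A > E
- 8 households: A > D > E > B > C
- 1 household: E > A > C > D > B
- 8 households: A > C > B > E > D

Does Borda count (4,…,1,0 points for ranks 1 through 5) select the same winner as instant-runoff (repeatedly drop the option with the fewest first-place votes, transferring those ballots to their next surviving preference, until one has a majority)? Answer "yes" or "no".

yes

Borda — scores: C 62, D 52, A 76, B 42, E 28. Winner: A.
Instant-runoff — R1 C 9, D 0, A 16, B 0, E 1 (A winner). Winner: A.
The two methods agree.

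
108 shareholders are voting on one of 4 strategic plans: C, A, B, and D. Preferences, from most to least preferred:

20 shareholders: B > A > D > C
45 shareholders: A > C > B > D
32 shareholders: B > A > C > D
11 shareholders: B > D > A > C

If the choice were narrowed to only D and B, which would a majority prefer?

Voters preferring D to B: 0; preferring B to D: 108.
B wins the head-to-head.

B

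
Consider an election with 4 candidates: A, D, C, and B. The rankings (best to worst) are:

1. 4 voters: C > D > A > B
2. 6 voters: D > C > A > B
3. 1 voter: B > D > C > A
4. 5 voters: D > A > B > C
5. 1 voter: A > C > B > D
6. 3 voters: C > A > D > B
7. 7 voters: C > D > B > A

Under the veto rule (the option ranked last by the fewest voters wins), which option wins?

D

Last-place votes: A 8, D 1, C 5, B 13.
D is ranked last by the fewest voters, so D wins.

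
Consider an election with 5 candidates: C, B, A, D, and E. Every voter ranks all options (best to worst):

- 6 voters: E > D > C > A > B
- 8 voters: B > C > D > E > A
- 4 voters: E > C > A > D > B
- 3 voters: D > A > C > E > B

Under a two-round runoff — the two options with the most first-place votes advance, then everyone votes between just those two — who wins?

E

Round 1 first-place votes: C 0, B 8, A 0, D 3, E 10.
E and B advance.
Runoff: E is preferred to B by 13 voters; B by 8.
E wins the runoff.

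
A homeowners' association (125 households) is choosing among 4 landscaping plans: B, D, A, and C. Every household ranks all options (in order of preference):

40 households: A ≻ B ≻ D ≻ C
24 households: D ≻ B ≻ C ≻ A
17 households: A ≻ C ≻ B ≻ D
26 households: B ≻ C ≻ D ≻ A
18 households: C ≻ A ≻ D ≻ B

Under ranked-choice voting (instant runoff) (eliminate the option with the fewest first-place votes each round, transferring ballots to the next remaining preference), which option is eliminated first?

C

Round 1: B 26, D 24, A 57, C 18. Eliminate C.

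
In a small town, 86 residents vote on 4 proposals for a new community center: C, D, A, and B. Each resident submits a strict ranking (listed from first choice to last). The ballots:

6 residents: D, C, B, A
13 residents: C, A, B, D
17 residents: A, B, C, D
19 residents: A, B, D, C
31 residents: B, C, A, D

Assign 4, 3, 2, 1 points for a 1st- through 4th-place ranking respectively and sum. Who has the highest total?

C: 6·3 + 13·4 + 17·2 + 19·1 + 31·3 = 216
D: 6·4 + 13·1 + 17·1 + 19·2 + 31·1 = 123
A: 6·1 + 13·3 + 17·4 + 19·4 + 31·2 = 251
B: 6·2 + 13·2 + 17·3 + 19·3 + 31·4 = 270
B has the highest Borda score (270).

B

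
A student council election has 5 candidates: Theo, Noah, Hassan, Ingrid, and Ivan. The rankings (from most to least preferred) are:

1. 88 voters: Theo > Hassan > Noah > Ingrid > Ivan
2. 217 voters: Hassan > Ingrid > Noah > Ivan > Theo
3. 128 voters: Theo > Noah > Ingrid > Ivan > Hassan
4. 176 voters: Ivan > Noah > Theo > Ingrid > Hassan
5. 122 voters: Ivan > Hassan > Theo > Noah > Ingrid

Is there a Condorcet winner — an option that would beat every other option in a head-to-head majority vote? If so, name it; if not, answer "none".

none

Checking pairwise contests:
Noah beats Theo 393–338.
Hassan beats Noah 427–304.
Theo beats Hassan 392–339.
Theo beats Ingrid 514–217.
Noah beats Ivan 433–298.
Every option loses at least one head-to-head, so there is no Condorcet winner.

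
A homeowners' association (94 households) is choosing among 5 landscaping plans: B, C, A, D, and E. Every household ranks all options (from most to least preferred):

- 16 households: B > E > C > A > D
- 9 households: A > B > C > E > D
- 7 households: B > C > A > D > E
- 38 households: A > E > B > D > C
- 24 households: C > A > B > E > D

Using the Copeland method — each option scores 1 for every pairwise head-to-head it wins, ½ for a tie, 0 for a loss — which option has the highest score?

B: beats C, D, and E; loses to A → score 3.
C: beats D; ties A; loses to B and E → score 1.5.
A: beats B, D, and E; ties C → score 3.5.
D: loses to B, C, A, and E → score 0.
E: beats C and D; loses to B and A → score 2.
A has the best pairwise record.

A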